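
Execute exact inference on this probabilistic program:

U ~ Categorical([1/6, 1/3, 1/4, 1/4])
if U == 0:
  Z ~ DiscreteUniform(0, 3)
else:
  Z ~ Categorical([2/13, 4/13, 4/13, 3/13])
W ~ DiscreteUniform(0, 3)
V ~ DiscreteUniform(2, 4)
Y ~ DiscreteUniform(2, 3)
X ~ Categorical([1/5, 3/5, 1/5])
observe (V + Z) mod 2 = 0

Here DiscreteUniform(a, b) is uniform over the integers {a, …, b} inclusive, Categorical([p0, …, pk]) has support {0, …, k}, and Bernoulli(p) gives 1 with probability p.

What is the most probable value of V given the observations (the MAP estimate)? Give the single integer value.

Enumerate traces; 576 have nonzero weight after conditioning:
  (U=0, Z=0, W=0, V=2, Y=2, X=0) weight 1/2880
  (U=0, Z=0, W=0, V=2, Y=2, X=1) weight 1/960
  (U=0, Z=0, W=0, V=2, Y=2, X=2) weight 1/2880
  (U=0, Z=0, W=0, V=2, Y=3, X=0) weight 1/2880
  (U=0, Z=0, W=0, V=2, Y=3, X=1) weight 1/960
  (U=0, Z=0, W=0, V=2, Y=3, X=2) weight 1/2880
  (U=0, Z=0, W=0, V=4, Y=2, X=0) weight 1/2880
  (U=0, Z=0, W=0, V=4, Y=2, X=1) weight 1/960
  (U=0, Z=1, W=0, V=3, Y=2, X=0) weight 1/2880
  … 567 more
Group by V:
  weight(V=2) = 73/468
  weight(V=3) = 83/468
  weight(V=4) = 73/468
Total weight = 73/468 + 83/468 + 73/468 = 229/468
P(V=2 | obs) = 73/468 / 229/468 = 73/229
P(V=3 | obs) = 83/468 / 229/468 = 83/229
P(V=4 | obs) = 73/468 / 229/468 = 73/229
argmax = 3

argmax_v P(V = v | obs) = 3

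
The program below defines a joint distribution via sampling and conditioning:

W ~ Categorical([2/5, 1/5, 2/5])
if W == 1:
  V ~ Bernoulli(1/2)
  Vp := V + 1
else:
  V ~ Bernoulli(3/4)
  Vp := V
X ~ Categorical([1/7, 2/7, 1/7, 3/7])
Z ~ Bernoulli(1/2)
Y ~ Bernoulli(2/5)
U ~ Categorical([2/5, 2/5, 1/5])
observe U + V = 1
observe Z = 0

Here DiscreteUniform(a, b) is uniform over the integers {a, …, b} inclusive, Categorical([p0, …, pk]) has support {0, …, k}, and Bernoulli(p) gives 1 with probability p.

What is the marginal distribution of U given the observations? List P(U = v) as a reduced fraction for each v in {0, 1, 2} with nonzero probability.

P(U=0) = 7/10, P(U=1) = 3/10

Enumerate traces; 48 have nonzero weight after conditioning:
  (W=0, V=0, X=0, Z=0, Y=0, U=1) weight 3/1750
  (W=0, V=0, X=0, Z=0, Y=1, U=1) weight 1/875
  (W=0, V=0, X=1, Z=0, Y=0, U=1) weight 3/875
  (W=0, V=0, X=1, Z=0, Y=1, U=1) weight 2/875
  (W=0, V=0, X=2, Z=0, Y=0, U=1) weight 3/1750
  (W=0, V=0, X=2, Z=0, Y=1, U=1) weight 1/875
  (W=0, V=0, X=3, Z=0, Y=0, U=1) weight 9/1750
  (W=0, V=0, X=3, Z=0, Y=1, U=1) weight 3/875
  (W=0, V=1, X=0, Z=0, Y=0, U=0) weight 9/1750
  … 39 more
Group by U:
  weight(U=0) = 7/50
  weight(U=1) = 3/50
Total weight = 7/50 + 3/50 = 1/5
P(U=0 | obs) = 7/50 / 1/5 = 7/10
P(U=1 | obs) = 3/50 / 1/5 = 3/10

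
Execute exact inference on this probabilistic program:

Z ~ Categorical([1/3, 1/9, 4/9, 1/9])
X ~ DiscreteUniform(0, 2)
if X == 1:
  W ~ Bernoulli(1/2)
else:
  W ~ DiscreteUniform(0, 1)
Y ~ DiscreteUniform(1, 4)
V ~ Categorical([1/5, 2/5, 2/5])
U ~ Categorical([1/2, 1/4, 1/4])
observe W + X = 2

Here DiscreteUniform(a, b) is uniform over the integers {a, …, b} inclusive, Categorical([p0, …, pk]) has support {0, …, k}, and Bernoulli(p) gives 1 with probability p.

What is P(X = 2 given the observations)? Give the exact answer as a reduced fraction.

Enumerate traces; 288 have nonzero weight after conditioning:
  (Z=0, X=1, W=1, Y=1, V=0, U=0) weight 1/720
  (Z=0, X=1, W=1, Y=1, V=0, U=1) weight 1/1440
  (Z=0, X=1, W=1, Y=1, V=0, U=2) weight 1/1440
  (Z=0, X=1, W=1, Y=1, V=1, U=0) weight 1/360
  (Z=0, X=1, W=1, Y=1, V=1, U=1) weight 1/720
  (Z=0, X=1, W=1, Y=1, V=1, U=2) weight 1/720
  (Z=0, X=1, W=1, Y=1, V=2, U=0) weight 1/360
  (Z=0, X=1, W=1, Y=1, V=2, U=1) weight 1/720
  (Z=0, X=2, W=0, Y=1, V=0, U=0) weight 1/720
  … 279 more
Group by X:
  weight(X=1) = 1/6
  weight(X=2) = 1/6
Total weight = 1/6 + 1/6 = 1/3
P(X=1 | obs) = 1/6 / 1/3 = 1/2
P(X=2 | obs) = 1/6 / 1/3 = 1/2

P(X = 2 | obs) = 1/2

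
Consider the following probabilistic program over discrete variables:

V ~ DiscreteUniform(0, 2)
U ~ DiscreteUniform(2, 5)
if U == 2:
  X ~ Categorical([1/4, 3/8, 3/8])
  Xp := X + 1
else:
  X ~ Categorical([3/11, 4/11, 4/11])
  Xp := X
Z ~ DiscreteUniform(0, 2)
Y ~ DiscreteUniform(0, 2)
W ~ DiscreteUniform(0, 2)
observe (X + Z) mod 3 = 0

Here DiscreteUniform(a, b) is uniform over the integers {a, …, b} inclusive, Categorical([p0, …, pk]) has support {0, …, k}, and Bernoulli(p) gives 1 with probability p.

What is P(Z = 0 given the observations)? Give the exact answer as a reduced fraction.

P(Z = 0 | obs) = 47/176

Enumerate traces; 324 have nonzero weight after conditioning:
  (V=0, U=2, X=0, Z=0, Y=0, W=0) weight 1/1296
  (V=0, U=2, X=0, Z=0, Y=0, W=1) weight 1/1296
  (V=0, U=2, X=0, Z=0, Y=0, W=2) weight 1/1296
  (V=0, U=2, X=0, Z=0, Y=1, W=0) weight 1/1296
  (V=0, U=2, X=0, Z=0, Y=1, W=1) weight 1/1296
  (V=0, U=2, X=0, Z=0, Y=1, W=2) weight 1/1296
  (V=0, U=2, X=0, Z=0, Y=2, W=0) weight 1/1296
  (V=0, U=2, X=0, Z=0, Y=2, W=1) weight 1/1296
  (V=0, U=2, X=1, Z=2, Y=0, W=0) weight 1/864
  (V=0, U=2, X=2, Z=1, Y=0, W=0) weight 1/864
  … 314 more
Group by Z:
  weight(Z=0) = 47/528
  weight(Z=1) = 43/352
  weight(Z=2) = 43/352
Total weight = 47/528 + 43/352 + 43/352 = 1/3
P(Z=0 | obs) = 47/528 / 1/3 = 47/176
P(Z=1 | obs) = 43/352 / 1/3 = 129/352
P(Z=2 | obs) = 43/352 / 1/3 = 129/352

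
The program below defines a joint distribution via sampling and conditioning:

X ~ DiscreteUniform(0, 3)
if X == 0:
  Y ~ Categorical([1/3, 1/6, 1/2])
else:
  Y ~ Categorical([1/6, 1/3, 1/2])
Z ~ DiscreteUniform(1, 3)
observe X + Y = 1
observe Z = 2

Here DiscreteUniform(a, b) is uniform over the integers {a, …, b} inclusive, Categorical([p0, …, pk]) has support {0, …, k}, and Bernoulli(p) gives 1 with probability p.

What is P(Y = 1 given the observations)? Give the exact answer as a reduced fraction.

Enumerate traces; 2 have nonzero weight after conditioning:
  (X=0, Y=1, Z=2) weight 1/72
  (X=1, Y=0, Z=2) weight 1/72
Group by Y:
  weight(Y=0) = 1/72
  weight(Y=1) = 1/72
Total weight = 1/72 + 1/72 = 1/36
P(Y=0 | obs) = 1/72 / 1/36 = 1/2
P(Y=1 | obs) = 1/72 / 1/36 = 1/2

P(Y = 1 | obs) = 1/2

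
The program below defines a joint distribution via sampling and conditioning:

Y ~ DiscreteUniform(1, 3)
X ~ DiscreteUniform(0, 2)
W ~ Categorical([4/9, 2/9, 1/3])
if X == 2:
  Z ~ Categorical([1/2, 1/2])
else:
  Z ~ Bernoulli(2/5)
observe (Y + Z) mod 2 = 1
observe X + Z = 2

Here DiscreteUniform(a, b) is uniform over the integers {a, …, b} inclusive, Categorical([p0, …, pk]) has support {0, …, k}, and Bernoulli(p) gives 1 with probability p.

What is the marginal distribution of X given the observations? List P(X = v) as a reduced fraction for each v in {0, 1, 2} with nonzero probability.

P(X=1) = 2/7, P(X=2) = 5/7

Enumerate traces; 9 have nonzero weight after conditioning:
  (Y=1, X=2, W=0, Z=0) weight 2/81
  (Y=1, X=2, W=1, Z=0) weight 1/81
  (Y=1, X=2, W=2, Z=0) weight 1/54
  (Y=2, X=1, W=0, Z=1) weight 8/405
  (Y=2, X=1, W=1, Z=1) weight 4/405
  (Y=2, X=1, W=2, Z=1) weight 2/135
  (Y=3, X=2, W=0, Z=0) weight 2/81
  (Y=3, X=2, W=1, Z=0) weight 1/81
  … 1 more
Group by X:
  weight(X=1) = 2/45
  weight(X=2) = 1/9
Total weight = 2/45 + 1/9 = 7/45
P(X=1 | obs) = 2/45 / 7/45 = 2/7
P(X=2 | obs) = 1/9 / 7/45 = 5/7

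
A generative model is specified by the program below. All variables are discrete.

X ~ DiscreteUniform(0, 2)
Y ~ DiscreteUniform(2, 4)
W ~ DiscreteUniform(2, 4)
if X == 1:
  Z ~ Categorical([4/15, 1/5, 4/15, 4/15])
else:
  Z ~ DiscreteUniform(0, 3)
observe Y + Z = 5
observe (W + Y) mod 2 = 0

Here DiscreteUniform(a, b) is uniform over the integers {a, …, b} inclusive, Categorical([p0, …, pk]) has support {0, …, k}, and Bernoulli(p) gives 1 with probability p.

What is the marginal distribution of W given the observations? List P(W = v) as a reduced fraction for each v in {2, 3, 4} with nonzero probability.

Enumerate traces; 15 have nonzero weight after conditioning:
  (X=0, Y=2, W=2, Z=3) weight 1/108
  (X=0, Y=2, W=4, Z=3) weight 1/108
  (X=0, Y=3, W=3, Z=2) weight 1/108
  (X=0, Y=4, W=2, Z=1) weight 1/108
  (X=0, Y=4, W=4, Z=1) weight 1/108
  (X=1, Y=2, W=2, Z=3) weight 4/405
  (X=1, Y=2, W=4, Z=3) weight 4/405
  (X=1, Y=3, W=3, Z=2) weight 4/405
  … 7 more
Group by W:
  weight(W=2) = 22/405
  weight(W=3) = 23/810
  weight(W=4) = 22/405
Total weight = 22/405 + 23/810 + 22/405 = 37/270
P(W=2 | obs) = 22/405 / 37/270 = 44/111
P(W=3 | obs) = 23/810 / 37/270 = 23/111
P(W=4 | obs) = 22/405 / 37/270 = 44/111

P(W=2) = 44/111, P(W=3) = 23/111, P(W=4) = 44/111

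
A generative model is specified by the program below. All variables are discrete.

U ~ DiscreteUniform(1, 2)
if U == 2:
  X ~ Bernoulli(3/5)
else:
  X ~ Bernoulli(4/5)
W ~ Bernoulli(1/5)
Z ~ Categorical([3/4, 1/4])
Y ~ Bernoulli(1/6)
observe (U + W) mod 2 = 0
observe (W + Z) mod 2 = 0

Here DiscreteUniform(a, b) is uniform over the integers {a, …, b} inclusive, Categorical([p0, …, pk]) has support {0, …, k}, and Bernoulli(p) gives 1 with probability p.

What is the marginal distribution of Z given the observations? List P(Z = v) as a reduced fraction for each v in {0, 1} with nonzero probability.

P(Z=0) = 12/13, P(Z=1) = 1/13

Enumerate traces; 8 have nonzero weight after conditioning:
  (U=1, X=0, W=1, Z=1, Y=0) weight 1/240
  (U=1, X=0, W=1, Z=1, Y=1) weight 1/1200
  (U=1, X=1, W=1, Z=1, Y=0) weight 1/60
  (U=1, X=1, W=1, Z=1, Y=1) weight 1/300
  (U=2, X=0, W=0, Z=0, Y=0) weight 1/10
  (U=2, X=0, W=0, Z=0, Y=1) weight 1/50
  (U=2, X=1, W=0, Z=0, Y=0) weight 3/20
  (U=2, X=1, W=0, Z=0, Y=1) weight 3/100
Group by Z:
  weight(Z=0) = 3/10
  weight(Z=1) = 1/40
Total weight = 3/10 + 1/40 = 13/40
P(Z=0 | obs) = 3/10 / 13/40 = 12/13
P(Z=1 | obs) = 1/40 / 13/40 = 1/13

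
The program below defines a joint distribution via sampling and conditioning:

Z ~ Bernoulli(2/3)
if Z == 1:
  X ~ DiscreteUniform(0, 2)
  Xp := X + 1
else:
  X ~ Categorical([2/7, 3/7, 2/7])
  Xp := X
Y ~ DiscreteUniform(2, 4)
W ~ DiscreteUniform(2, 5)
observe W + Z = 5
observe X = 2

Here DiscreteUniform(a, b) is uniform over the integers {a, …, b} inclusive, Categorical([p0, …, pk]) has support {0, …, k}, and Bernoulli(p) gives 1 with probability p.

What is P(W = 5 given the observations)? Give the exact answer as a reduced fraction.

Enumerate traces; 6 have nonzero weight after conditioning:
  (Z=0, X=2, Y=2, W=5) weight 1/126
  (Z=0, X=2, Y=3, W=5) weight 1/126
  (Z=0, X=2, Y=4, W=5) weight 1/126
  (Z=1, X=2, Y=2, W=4) weight 1/54
  (Z=1, X=2, Y=3, W=4) weight 1/54
  (Z=1, X=2, Y=4, W=4) weight 1/54
Group by W:
  weight(W=4) = 1/18
  weight(W=5) = 1/42
Total weight = 1/18 + 1/42 = 5/63
P(W=4 | obs) = 1/18 / 5/63 = 7/10
P(W=5 | obs) = 1/42 / 5/63 = 3/10

P(W = 5 | obs) = 3/10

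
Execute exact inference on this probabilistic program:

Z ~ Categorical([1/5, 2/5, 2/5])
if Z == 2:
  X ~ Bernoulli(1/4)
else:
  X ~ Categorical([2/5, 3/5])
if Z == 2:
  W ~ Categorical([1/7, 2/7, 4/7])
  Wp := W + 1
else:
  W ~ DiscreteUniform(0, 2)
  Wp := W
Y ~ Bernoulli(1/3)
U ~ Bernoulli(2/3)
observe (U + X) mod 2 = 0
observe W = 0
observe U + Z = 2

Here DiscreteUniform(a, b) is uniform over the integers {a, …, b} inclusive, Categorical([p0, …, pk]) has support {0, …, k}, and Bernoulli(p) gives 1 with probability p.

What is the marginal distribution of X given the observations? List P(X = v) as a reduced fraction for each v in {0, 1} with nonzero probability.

Enumerate traces; 4 have nonzero weight after conditioning:
  (Z=1, X=1, W=0, Y=0, U=1) weight 8/225
  (Z=1, X=1, W=0, Y=1, U=1) weight 4/225
  (Z=2, X=0, W=0, Y=0, U=0) weight 1/105
  (Z=2, X=0, W=0, Y=1, U=0) weight 1/210
Group by X:
  weight(X=0) = 1/70
  weight(X=1) = 4/75
Total weight = 1/70 + 4/75 = 71/1050
P(X=0 | obs) = 1/70 / 71/1050 = 15/71
P(X=1 | obs) = 4/75 / 71/1050 = 56/71

P(X=0) = 15/71, P(X=1) = 56/71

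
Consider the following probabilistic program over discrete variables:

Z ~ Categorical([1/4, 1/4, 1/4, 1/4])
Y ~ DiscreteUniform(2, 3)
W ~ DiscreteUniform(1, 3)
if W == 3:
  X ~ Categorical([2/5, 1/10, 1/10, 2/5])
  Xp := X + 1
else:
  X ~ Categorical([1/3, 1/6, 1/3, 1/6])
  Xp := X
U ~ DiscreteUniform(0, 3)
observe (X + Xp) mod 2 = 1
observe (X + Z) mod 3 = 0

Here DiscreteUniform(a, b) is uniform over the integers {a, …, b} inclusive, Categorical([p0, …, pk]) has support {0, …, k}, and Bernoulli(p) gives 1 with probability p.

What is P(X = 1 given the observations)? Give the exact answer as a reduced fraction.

P(X = 1 | obs) = 1/18

Enumerate traces; 48 have nonzero weight after conditioning:
  (Z=0, Y=2, W=3, X=0, U=0) weight 1/240
  (Z=0, Y=2, W=3, X=0, U=1) weight 1/240
  (Z=0, Y=2, W=3, X=0, U=2) weight 1/240
  (Z=0, Y=2, W=3, X=0, U=3) weight 1/240
  (Z=0, Y=2, W=3, X=3, U=0) weight 1/240
  (Z=0, Y=2, W=3, X=3, U=1) weight 1/240
  (Z=0, Y=2, W=3, X=3, U=2) weight 1/240
  (Z=0, Y=2, W=3, X=3, U=3) weight 1/240
  (Z=1, Y=2, W=3, X=2, U=0) weight 1/960
  (Z=2, Y=2, W=3, X=1, U=0) weight 1/960
  … 38 more
Group by X:
  weight(X=0) = 1/15
  weight(X=1) = 1/120
  weight(X=2) = 1/120
  weight(X=3) = 1/15
Total weight = 1/15 + 1/120 + 1/120 + 1/15 = 3/20
P(X=0 | obs) = 1/15 / 3/20 = 4/9
P(X=1 | obs) = 1/120 / 3/20 = 1/18
P(X=2 | obs) = 1/120 / 3/20 = 1/18
P(X=3 | obs) = 1/15 / 3/20 = 4/9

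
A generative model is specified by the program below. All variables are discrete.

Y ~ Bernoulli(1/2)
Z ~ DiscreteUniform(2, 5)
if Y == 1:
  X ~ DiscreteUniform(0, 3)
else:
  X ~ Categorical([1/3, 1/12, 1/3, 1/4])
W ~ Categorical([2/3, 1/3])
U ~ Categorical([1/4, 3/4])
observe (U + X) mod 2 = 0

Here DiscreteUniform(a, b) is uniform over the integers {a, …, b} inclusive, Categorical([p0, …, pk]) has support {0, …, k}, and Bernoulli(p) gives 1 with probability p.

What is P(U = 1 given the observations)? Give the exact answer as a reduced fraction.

P(U = 1 | obs) = 15/22

Enumerate traces; 64 have nonzero weight after conditioning:
  (Y=0, Z=2, X=0, W=0, U=0) weight 1/144
  (Y=0, Z=2, X=0, W=1, U=0) weight 1/288
  (Y=0, Z=2, X=1, W=0, U=1) weight 1/192
  (Y=0, Z=2, X=1, W=1, U=1) weight 1/384
  (Y=0, Z=2, X=2, W=0, U=0) weight 1/144
  (Y=0, Z=2, X=2, W=1, U=0) weight 1/288
  (Y=0, Z=2, X=3, W=0, U=1) weight 1/64
  (Y=0, Z=2, X=3, W=1, U=1) weight 1/128
  … 56 more
Group by U:
  weight(U=0) = 7/48
  weight(U=1) = 5/16
Total weight = 7/48 + 5/16 = 11/24
P(U=0 | obs) = 7/48 / 11/24 = 7/22
P(U=1 | obs) = 5/16 / 11/24 = 15/22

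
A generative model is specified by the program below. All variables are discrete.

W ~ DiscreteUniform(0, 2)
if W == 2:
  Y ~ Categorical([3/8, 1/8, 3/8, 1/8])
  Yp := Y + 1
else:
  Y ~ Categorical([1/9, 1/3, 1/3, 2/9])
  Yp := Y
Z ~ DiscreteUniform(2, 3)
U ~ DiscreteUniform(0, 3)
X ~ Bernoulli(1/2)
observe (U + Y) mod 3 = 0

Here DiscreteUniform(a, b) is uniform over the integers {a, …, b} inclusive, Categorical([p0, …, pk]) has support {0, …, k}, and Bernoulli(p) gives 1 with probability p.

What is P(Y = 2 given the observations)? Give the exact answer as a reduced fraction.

P(Y = 2 | obs) = 1/4

Enumerate traces; 72 have nonzero weight after conditioning:
  (W=0, Y=0, Z=2, U=0, X=0) weight 1/432
  (W=0, Y=0, Z=2, U=0, X=1) weight 1/432
  (W=0, Y=0, Z=2, U=3, X=0) weight 1/432
  (W=0, Y=0, Z=2, U=3, X=1) weight 1/432
  (W=0, Y=0, Z=3, U=0, X=0) weight 1/432
  (W=0, Y=0, Z=3, U=0, X=1) weight 1/432
  (W=0, Y=0, Z=3, U=3, X=0) weight 1/432
  (W=0, Y=0, Z=3, U=3, X=1) weight 1/432
  (W=0, Y=1, Z=2, U=2, X=0) weight 1/144
  (W=0, Y=2, Z=2, U=1, X=0) weight 1/144
  … 62 more
Group by Y:
  weight(Y=0) = 43/432
  weight(Y=1) = 19/288
  weight(Y=2) = 25/288
  weight(Y=3) = 41/432
Total weight = 43/432 + 19/288 + 25/288 + 41/432 = 25/72
P(Y=0 | obs) = 43/432 / 25/72 = 43/150
P(Y=1 | obs) = 19/288 / 25/72 = 19/100
P(Y=2 | obs) = 25/288 / 25/72 = 1/4
P(Y=3 | obs) = 41/432 / 25/72 = 41/150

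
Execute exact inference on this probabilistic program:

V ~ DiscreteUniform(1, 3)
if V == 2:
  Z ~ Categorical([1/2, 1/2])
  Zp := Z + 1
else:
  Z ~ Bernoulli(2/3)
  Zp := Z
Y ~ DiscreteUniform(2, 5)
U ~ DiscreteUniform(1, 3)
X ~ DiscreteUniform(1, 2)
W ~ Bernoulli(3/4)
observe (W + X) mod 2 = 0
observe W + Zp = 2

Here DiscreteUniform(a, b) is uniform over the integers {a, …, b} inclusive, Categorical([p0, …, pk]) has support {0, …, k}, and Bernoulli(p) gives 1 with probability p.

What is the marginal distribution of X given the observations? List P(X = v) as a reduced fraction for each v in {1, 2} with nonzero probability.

Enumerate traces; 48 have nonzero weight after conditioning:
  (V=1, Z=1, Y=2, U=1, X=1, W=1) weight 1/144
  (V=1, Z=1, Y=2, U=2, X=1, W=1) weight 1/144
  (V=1, Z=1, Y=2, U=3, X=1, W=1) weight 1/144
  (V=1, Z=1, Y=3, U=1, X=1, W=1) weight 1/144
  (V=1, Z=1, Y=3, U=2, X=1, W=1) weight 1/144
  (V=1, Z=1, Y=3, U=3, X=1, W=1) weight 1/144
  (V=1, Z=1, Y=4, U=1, X=1, W=1) weight 1/144
  (V=1, Z=1, Y=4, U=2, X=1, W=1) weight 1/144
  (V=2, Z=1, Y=2, U=1, X=2, W=0) weight 1/576
  … 39 more
Group by X:
  weight(X=1) = 11/48
  weight(X=2) = 1/48
Total weight = 11/48 + 1/48 = 1/4
P(X=1 | obs) = 11/48 / 1/4 = 11/12
P(X=2 | obs) = 1/48 / 1/4 = 1/12

P(X=1) = 11/12, P(X=2) = 1/12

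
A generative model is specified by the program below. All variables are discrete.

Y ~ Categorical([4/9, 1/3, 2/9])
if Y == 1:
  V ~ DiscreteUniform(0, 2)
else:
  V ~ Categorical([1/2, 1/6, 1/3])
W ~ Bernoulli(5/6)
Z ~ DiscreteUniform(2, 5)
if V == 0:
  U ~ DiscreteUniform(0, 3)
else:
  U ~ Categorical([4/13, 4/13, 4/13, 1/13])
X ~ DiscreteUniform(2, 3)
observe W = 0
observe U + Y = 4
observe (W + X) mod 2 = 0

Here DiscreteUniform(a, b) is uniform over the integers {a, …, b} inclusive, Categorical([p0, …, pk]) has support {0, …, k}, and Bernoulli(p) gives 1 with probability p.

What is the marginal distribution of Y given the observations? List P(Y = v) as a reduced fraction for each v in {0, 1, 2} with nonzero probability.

Enumerate traces; 24 have nonzero weight after conditioning:
  (Y=1, V=0, W=0, Z=2, U=3, X=2) weight 1/1728
  (Y=1, V=0, W=0, Z=3, U=3, X=2) weight 1/1728
  (Y=1, V=0, W=0, Z=4, U=3, X=2) weight 1/1728
  (Y=1, V=0, W=0, Z=5, U=3, X=2) weight 1/1728
  (Y=1, V=1, W=0, Z=2, U=3, X=2) weight 1/5616
  (Y=1, V=1, W=0, Z=3, U=3, X=2) weight 1/5616
  (Y=1, V=1, W=0, Z=4, U=3, X=2) weight 1/5616
  (Y=1, V=1, W=0, Z=5, U=3, X=2) weight 1/5616
  (Y=2, V=0, W=0, Z=2, U=2, X=2) weight 1/1728
  … 15 more
Group by Y:
  weight(Y=1) = 7/1872
  weight(Y=2) = 29/5616
Total weight = 7/1872 + 29/5616 = 25/2808
P(Y=1 | obs) = 7/1872 / 25/2808 = 21/50
P(Y=2 | obs) = 29/5616 / 25/2808 = 29/50

P(Y=1) = 21/50, P(Y=2) = 29/50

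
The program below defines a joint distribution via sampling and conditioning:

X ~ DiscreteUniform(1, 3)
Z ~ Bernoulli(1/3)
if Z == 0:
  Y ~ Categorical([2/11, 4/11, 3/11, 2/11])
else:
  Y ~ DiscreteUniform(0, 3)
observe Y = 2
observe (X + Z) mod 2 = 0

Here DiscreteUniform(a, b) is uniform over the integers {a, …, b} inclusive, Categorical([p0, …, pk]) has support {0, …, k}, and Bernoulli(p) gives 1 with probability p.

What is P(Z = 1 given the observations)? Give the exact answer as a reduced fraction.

P(Z = 1 | obs) = 11/23

Enumerate traces; 3 have nonzero weight after conditioning:
  (X=1, Z=1, Y=2) weight 1/36
  (X=2, Z=0, Y=2) weight 2/33
  (X=3, Z=1, Y=2) weight 1/36
Group by Z:
  weight(Z=0) = 2/33
  weight(Z=1) = 1/18
Total weight = 2/33 + 1/18 = 23/198
P(Z=0 | obs) = 2/33 / 23/198 = 12/23
P(Z=1 | obs) = 1/18 / 23/198 = 11/23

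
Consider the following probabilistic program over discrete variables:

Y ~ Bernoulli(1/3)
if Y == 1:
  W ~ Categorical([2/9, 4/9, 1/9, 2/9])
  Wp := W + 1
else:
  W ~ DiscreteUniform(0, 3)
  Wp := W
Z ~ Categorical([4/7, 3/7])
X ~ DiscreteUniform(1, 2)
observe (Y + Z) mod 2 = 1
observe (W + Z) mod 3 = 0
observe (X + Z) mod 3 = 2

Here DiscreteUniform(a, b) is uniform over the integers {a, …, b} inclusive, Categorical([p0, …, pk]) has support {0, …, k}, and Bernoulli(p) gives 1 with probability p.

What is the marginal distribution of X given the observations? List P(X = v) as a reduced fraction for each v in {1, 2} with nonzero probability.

Enumerate traces; 3 have nonzero weight after conditioning:
  (Y=0, W=2, Z=1, X=1) weight 1/28
  (Y=1, W=0, Z=0, X=2) weight 4/189
  (Y=1, W=3, Z=0, X=2) weight 4/189
Group by X:
  weight(X=1) = 1/28
  weight(X=2) = 8/189
Total weight = 1/28 + 8/189 = 59/756
P(X=1 | obs) = 1/28 / 59/756 = 27/59
P(X=2 | obs) = 8/189 / 59/756 = 32/59

P(X=1) = 27/59, P(X=2) = 32/59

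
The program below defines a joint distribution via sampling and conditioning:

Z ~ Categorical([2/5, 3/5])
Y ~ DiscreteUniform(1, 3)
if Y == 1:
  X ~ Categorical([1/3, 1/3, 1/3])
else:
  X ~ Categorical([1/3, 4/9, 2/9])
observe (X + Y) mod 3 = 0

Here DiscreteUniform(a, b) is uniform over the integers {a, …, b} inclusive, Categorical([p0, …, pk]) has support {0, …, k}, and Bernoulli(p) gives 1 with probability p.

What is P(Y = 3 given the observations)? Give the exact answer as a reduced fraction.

Enumerate traces; 6 have nonzero weight after conditioning:
  (Z=0, Y=1, X=2) weight 2/45
  (Z=0, Y=2, X=1) weight 8/135
  (Z=0, Y=3, X=0) weight 2/45
  (Z=1, Y=1, X=2) weight 1/15
  (Z=1, Y=2, X=1) weight 4/45
  (Z=1, Y=3, X=0) weight 1/15
Group by Y:
  weight(Y=1) = 1/9
  weight(Y=2) = 4/27
  weight(Y=3) = 1/9
Total weight = 1/9 + 4/27 + 1/9 = 10/27
P(Y=1 | obs) = 1/9 / 10/27 = 3/10
P(Y=2 | obs) = 4/27 / 10/27 = 2/5
P(Y=3 | obs) = 1/9 / 10/27 = 3/10

P(Y = 3 | obs) = 3/10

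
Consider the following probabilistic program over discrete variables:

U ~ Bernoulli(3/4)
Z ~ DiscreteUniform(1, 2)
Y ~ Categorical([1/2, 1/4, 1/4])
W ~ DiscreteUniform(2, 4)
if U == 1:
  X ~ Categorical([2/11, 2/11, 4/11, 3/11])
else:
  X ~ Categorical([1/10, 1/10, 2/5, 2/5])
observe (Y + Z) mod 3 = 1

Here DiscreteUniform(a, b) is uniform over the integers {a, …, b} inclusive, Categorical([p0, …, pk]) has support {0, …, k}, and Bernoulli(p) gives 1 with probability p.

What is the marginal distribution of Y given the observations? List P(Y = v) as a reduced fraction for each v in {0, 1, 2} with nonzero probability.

P(Y=0) = 2/3, P(Y=2) = 1/3

Enumerate traces; 48 have nonzero weight after conditioning:
  (U=0, Z=1, Y=0, W=2, X=0) weight 1/480
  (U=0, Z=1, Y=0, W=2, X=1) weight 1/480
  (U=0, Z=1, Y=0, W=2, X=2) weight 1/120
  (U=0, Z=1, Y=0, W=2, X=3) weight 1/120
  (U=0, Z=1, Y=0, W=3, X=0) weight 1/480
  (U=0, Z=1, Y=0, W=3, X=1) weight 1/480
  (U=0, Z=1, Y=0, W=3, X=2) weight 1/120
  (U=0, Z=1, Y=0, W=3, X=3) weight 1/120
  (U=0, Z=2, Y=2, W=2, X=0) weight 1/960
  … 39 more
Group by Y:
  weight(Y=0) = 1/4
  weight(Y=2) = 1/8
Total weight = 1/4 + 1/8 = 3/8
P(Y=0 | obs) = 1/4 / 3/8 = 2/3
P(Y=2 | obs) = 1/8 / 3/8 = 1/3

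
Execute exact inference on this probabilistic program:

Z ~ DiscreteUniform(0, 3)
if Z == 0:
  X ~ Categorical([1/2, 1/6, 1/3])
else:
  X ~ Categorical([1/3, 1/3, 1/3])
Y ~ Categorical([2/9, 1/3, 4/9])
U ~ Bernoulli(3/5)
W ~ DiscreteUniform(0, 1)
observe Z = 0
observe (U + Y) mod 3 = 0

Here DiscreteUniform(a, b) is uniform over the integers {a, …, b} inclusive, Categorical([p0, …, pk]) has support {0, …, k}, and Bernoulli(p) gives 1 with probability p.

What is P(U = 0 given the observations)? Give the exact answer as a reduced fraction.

Enumerate traces; 12 have nonzero weight after conditioning:
  (Z=0, X=0, Y=0, U=0, W=0) weight 1/180
  (Z=0, X=0, Y=0, U=0, W=1) weight 1/180
  (Z=0, X=0, Y=2, U=1, W=0) weight 1/60
  (Z=0, X=0, Y=2, U=1, W=1) weight 1/60
  (Z=0, X=1, Y=0, U=0, W=0) weight 1/540
  (Z=0, X=1, Y=0, U=0, W=1) weight 1/540
  (Z=0, X=1, Y=2, U=1, W=0) weight 1/180
  (Z=0, X=1, Y=2, U=1, W=1) weight 1/180
  … 4 more
Group by U:
  weight(U=0) = 1/45
  weight(U=1) = 1/15
Total weight = 1/45 + 1/15 = 4/45
P(U=0 | obs) = 1/45 / 4/45 = 1/4
P(U=1 | obs) = 1/15 / 4/45 = 3/4

P(U = 0 | obs) = 1/4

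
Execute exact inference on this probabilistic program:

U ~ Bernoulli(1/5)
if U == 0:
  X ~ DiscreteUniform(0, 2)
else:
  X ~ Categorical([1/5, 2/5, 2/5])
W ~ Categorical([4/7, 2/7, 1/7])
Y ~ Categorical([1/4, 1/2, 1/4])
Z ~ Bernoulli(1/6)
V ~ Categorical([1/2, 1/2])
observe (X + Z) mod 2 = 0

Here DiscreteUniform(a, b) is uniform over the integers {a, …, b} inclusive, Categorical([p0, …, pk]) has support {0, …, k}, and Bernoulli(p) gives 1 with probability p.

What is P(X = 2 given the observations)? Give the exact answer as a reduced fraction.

P(X = 2 | obs) = 130/271

Enumerate traces; 108 have nonzero weight after conditioning:
  (U=0, X=0, W=0, Y=0, Z=0, V=0) weight 1/63
  (U=0, X=0, W=0, Y=0, Z=0, V=1) weight 1/63
  (U=0, X=0, W=0, Y=1, Z=0, V=0) weight 2/63
  (U=0, X=0, W=0, Y=1, Z=0, V=1) weight 2/63
  (U=0, X=0, W=0, Y=2, Z=0, V=0) weight 1/63
  (U=0, X=0, W=0, Y=2, Z=0, V=1) weight 1/63
  (U=0, X=0, W=1, Y=0, Z=0, V=0) weight 1/126
  (U=0, X=0, W=1, Y=0, Z=0, V=1) weight 1/126
  (U=0, X=1, W=0, Y=0, Z=1, V=0) weight 1/315
  (U=0, X=2, W=0, Y=0, Z=0, V=0) weight 1/63
  … 98 more
Group by X:
  weight(X=0) = 23/90
  weight(X=1) = 13/225
  weight(X=2) = 13/45
Total weight = 23/90 + 13/225 + 13/45 = 271/450
P(X=0 | obs) = 23/90 / 271/450 = 115/271
P(X=1 | obs) = 13/225 / 271/450 = 26/271
P(X=2 | obs) = 13/45 / 271/450 = 130/271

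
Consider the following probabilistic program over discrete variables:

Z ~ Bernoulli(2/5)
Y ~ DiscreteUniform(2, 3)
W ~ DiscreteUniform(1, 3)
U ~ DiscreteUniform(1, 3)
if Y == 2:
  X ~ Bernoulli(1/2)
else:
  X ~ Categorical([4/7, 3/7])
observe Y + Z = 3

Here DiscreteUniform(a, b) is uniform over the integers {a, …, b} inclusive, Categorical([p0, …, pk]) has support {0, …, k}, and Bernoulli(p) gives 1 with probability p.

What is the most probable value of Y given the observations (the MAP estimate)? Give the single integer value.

argmax_v P(Y = v | obs) = 3

Enumerate traces; 36 have nonzero weight after conditioning:
  (Z=0, Y=3, W=1, U=1, X=0) weight 2/105
  (Z=0, Y=3, W=1, U=1, X=1) weight 1/70
  (Z=0, Y=3, W=1, U=2, X=0) weight 2/105
  (Z=0, Y=3, W=1, U=2, X=1) weight 1/70
  (Z=0, Y=3, W=1, U=3, X=0) weight 2/105
  (Z=0, Y=3, W=1, U=3, X=1) weight 1/70
  (Z=0, Y=3, W=2, U=1, X=0) weight 2/105
  (Z=0, Y=3, W=2, U=1, X=1) weight 1/70
  (Z=1, Y=2, W=1, U=1, X=0) weight 1/90
  … 27 more
Group by Y:
  weight(Y=2) = 1/5
  weight(Y=3) = 3/10
Total weight = 1/5 + 3/10 = 1/2
P(Y=2 | obs) = 1/5 / 1/2 = 2/5
P(Y=3 | obs) = 3/10 / 1/2 = 3/5
argmax = 3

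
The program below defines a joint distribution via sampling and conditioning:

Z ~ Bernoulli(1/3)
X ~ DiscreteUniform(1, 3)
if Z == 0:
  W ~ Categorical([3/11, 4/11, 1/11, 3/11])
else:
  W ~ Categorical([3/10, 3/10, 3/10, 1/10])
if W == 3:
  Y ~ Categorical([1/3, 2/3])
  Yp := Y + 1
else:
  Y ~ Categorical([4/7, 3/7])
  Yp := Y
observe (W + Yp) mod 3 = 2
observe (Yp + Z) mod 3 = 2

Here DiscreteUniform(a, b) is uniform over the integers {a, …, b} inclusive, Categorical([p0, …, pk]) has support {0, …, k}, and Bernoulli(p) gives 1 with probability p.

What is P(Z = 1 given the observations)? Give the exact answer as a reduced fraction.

Enumerate traces; 6 have nonzero weight after conditioning:
  (Z=0, X=1, W=3, Y=1) weight 4/99
  (Z=0, X=2, W=3, Y=1) weight 4/99
  (Z=0, X=3, W=3, Y=1) weight 4/99
  (Z=1, X=1, W=1, Y=1) weight 1/70
  (Z=1, X=2, W=1, Y=1) weight 1/70
  (Z=1, X=3, W=1, Y=1) weight 1/70
Group by Z:
  weight(Z=0) = 4/33
  weight(Z=1) = 3/70
Total weight = 4/33 + 3/70 = 379/2310
P(Z=0 | obs) = 4/33 / 379/2310 = 280/379
P(Z=1 | obs) = 3/70 / 379/2310 = 99/379

P(Z = 1 | obs) = 99/379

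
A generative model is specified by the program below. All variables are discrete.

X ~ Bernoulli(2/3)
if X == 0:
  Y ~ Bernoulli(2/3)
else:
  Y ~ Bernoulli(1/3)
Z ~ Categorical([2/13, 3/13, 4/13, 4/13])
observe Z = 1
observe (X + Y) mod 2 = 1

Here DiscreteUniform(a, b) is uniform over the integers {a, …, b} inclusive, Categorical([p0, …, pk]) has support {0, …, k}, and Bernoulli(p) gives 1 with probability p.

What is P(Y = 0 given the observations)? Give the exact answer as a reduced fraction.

P(Y = 0 | obs) = 2/3

Enumerate traces; 2 have nonzero weight after conditioning:
  (X=0, Y=1, Z=1) weight 2/39
  (X=1, Y=0, Z=1) weight 4/39
Group by Y:
  weight(Y=0) = 4/39
  weight(Y=1) = 2/39
Total weight = 4/39 + 2/39 = 2/13
P(Y=0 | obs) = 4/39 / 2/13 = 2/3
P(Y=1 | obs) = 2/39 / 2/13 = 1/3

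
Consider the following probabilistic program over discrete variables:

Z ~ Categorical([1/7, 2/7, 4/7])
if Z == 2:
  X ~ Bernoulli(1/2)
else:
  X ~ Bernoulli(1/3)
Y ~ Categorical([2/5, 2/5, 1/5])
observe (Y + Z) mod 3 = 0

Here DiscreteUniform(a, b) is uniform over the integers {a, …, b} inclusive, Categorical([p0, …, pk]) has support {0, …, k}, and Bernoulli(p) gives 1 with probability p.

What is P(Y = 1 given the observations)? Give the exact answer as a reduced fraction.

P(Y = 1 | obs) = 2/3

Enumerate traces; 6 have nonzero weight after conditioning:
  (Z=0, X=0, Y=0) weight 4/105
  (Z=0, X=1, Y=0) weight 2/105
  (Z=1, X=0, Y=2) weight 4/105
  (Z=1, X=1, Y=2) weight 2/105
  (Z=2, X=0, Y=1) weight 4/35
  (Z=2, X=1, Y=1) weight 4/35
Group by Y:
  weight(Y=0) = 2/35
  weight(Y=1) = 8/35
  weight(Y=2) = 2/35
Total weight = 2/35 + 8/35 + 2/35 = 12/35
P(Y=0 | obs) = 2/35 / 12/35 = 1/6
P(Y=1 | obs) = 8/35 / 12/35 = 2/3
P(Y=2 | obs) = 2/35 / 12/35 = 1/6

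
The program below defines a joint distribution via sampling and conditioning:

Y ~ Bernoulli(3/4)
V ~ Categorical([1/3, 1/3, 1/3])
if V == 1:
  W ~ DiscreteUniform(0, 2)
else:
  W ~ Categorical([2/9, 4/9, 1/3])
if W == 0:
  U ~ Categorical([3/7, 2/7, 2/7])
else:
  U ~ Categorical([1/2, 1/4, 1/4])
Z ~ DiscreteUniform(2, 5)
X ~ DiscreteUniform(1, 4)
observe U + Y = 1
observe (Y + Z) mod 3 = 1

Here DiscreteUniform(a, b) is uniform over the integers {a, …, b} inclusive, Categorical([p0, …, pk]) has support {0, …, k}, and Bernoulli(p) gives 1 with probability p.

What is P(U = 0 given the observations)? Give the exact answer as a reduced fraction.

P(U = 0 | obs) = 39/46

Enumerate traces; 72 have nonzero weight after conditioning:
  (Y=0, V=0, W=0, U=1, Z=4, X=1) weight 1/3024
  (Y=0, V=0, W=0, U=1, Z=4, X=2) weight 1/3024
  (Y=0, V=0, W=0, U=1, Z=4, X=3) weight 1/3024
  (Y=0, V=0, W=0, U=1, Z=4, X=4) weight 1/3024
  (Y=0, V=0, W=1, U=1, Z=4, X=1) weight 1/1728
  (Y=0, V=0, W=1, U=1, Z=4, X=2) weight 1/1728
  (Y=0, V=0, W=1, U=1, Z=4, X=3) weight 1/1728
  (Y=0, V=0, W=1, U=1, Z=4, X=4) weight 1/1728
  (Y=1, V=0, W=0, U=0, Z=3, X=1) weight 1/672
  … 63 more
Group by U:
  weight(U=0) = 13/144
  weight(U=1) = 7/432
Total weight = 13/144 + 7/432 = 23/216
P(U=0 | obs) = 13/144 / 23/216 = 39/46
P(U=1 | obs) = 7/432 / 23/216 = 7/46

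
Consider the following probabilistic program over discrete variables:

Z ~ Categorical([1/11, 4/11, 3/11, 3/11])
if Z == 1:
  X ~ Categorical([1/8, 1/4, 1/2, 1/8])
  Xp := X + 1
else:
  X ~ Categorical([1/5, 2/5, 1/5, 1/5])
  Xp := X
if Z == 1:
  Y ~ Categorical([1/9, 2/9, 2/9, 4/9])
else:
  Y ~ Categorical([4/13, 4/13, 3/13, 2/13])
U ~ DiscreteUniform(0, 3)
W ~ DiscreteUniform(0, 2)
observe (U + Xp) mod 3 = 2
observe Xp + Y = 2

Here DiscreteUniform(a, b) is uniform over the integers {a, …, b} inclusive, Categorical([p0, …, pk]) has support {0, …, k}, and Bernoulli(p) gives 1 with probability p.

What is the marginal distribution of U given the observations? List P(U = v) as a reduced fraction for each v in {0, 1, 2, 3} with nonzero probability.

P(U=0) = 317/1392, P(U=1) = 569/1392, P(U=2) = 63/464, P(U=3) = 317/1392

Enumerate traces; 45 have nonzero weight after conditioning:
  (Z=0, X=0, Y=2, U=2, W=0) weight 1/2860
  (Z=0, X=0, Y=2, U=2, W=1) weight 1/2860
  (Z=0, X=0, Y=2, U=2, W=2) weight 1/2860
  (Z=0, X=1, Y=1, U=1, W=0) weight 2/2145
  (Z=0, X=1, Y=1, U=1, W=1) weight 2/2145
  (Z=0, X=1, Y=1, U=1, W=2) weight 2/2145
  (Z=0, X=2, Y=0, U=0, W=0) weight 1/2145
  (Z=0, X=2, Y=0, U=0, W=1) weight 1/2145
  (Z=0, X=2, Y=0, U=3, W=0) weight 1/2145
  … 36 more
Group by U:
  weight(U=0) = 317/25740
  weight(U=1) = 569/25740
  weight(U=2) = 21/2860
  weight(U=3) = 317/25740
Total weight = 317/25740 + 569/25740 + 21/2860 + 317/25740 = 116/2145
P(U=0 | obs) = 317/25740 / 116/2145 = 317/1392
P(U=1 | obs) = 569/25740 / 116/2145 = 569/1392
P(U=2 | obs) = 21/2860 / 116/2145 = 63/464
P(U=3 | obs) = 317/25740 / 116/2145 = 317/1392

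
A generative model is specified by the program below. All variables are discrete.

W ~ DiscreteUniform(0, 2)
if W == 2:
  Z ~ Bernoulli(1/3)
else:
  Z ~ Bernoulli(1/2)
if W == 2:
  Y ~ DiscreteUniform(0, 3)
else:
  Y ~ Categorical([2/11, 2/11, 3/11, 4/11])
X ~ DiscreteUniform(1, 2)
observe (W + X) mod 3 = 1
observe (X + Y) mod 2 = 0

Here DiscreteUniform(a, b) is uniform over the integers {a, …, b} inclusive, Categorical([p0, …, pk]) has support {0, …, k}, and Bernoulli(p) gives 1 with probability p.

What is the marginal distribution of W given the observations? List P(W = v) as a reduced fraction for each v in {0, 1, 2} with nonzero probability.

P(W=0) = 12/23, P(W=2) = 11/23

Enumerate traces; 8 have nonzero weight after conditioning:
  (W=0, Z=0, Y=1, X=1) weight 1/66
  (W=0, Z=0, Y=3, X=1) weight 1/33
  (W=0, Z=1, Y=1, X=1) weight 1/66
  (W=0, Z=1, Y=3, X=1) weight 1/33
  (W=2, Z=0, Y=0, X=2) weight 1/36
  (W=2, Z=0, Y=2, X=2) weight 1/36
  (W=2, Z=1, Y=0, X=2) weight 1/72
  (W=2, Z=1, Y=2, X=2) weight 1/72
Group by W:
  weight(W=0) = 1/11
  weight(W=2) = 1/12
Total weight = 1/11 + 1/12 = 23/132
P(W=0 | obs) = 1/11 / 23/132 = 12/23
P(W=2 | obs) = 1/12 / 23/132 = 11/23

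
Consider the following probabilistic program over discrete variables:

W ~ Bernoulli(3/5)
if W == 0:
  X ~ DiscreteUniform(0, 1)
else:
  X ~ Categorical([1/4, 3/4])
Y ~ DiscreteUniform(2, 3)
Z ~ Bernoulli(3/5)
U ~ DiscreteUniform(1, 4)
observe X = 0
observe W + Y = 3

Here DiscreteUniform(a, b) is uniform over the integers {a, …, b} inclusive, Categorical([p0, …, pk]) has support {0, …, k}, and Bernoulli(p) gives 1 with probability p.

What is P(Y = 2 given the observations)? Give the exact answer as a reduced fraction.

Enumerate traces; 16 have nonzero weight after conditioning:
  (W=0, X=0, Y=3, Z=0, U=1) weight 1/100
  (W=0, X=0, Y=3, Z=0, U=2) weight 1/100
  (W=0, X=0, Y=3, Z=0, U=3) weight 1/100
  (W=0, X=0, Y=3, Z=0, U=4) weight 1/100
  (W=0, X=0, Y=3, Z=1, U=1) weight 3/200
  (W=0, X=0, Y=3, Z=1, U=2) weight 3/200
  (W=0, X=0, Y=3, Z=1, U=3) weight 3/200
  (W=0, X=0, Y=3, Z=1, U=4) weight 3/200
  (W=1, X=0, Y=2, Z=0, U=1) weight 3/400
  … 7 more
Group by Y:
  weight(Y=2) = 3/40
  weight(Y=3) = 1/10
Total weight = 3/40 + 1/10 = 7/40
P(Y=2 | obs) = 3/40 / 7/40 = 3/7
P(Y=3 | obs) = 1/10 / 7/40 = 4/7

P(Y = 2 | obs) = 3/7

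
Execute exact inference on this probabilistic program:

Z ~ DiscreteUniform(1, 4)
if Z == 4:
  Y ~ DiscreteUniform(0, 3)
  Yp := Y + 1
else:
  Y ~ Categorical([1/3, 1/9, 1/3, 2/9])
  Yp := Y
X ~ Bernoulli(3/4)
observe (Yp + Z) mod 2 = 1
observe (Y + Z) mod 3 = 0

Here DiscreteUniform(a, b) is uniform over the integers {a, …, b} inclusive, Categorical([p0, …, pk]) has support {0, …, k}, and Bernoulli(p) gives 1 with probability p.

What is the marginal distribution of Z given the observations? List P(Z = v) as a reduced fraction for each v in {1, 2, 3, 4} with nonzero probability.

P(Z=1) = 12/37, P(Z=2) = 4/37, P(Z=3) = 12/37, P(Z=4) = 9/37

Enumerate traces; 8 have nonzero weight after conditioning:
  (Z=1, Y=2, X=0) weight 1/48
  (Z=1, Y=2, X=1) weight 1/16
  (Z=2, Y=1, X=0) weight 1/144
  (Z=2, Y=1, X=1) weight 1/48
  (Z=3, Y=0, X=0) weight 1/48
  (Z=3, Y=0, X=1) weight 1/16
  (Z=4, Y=2, X=0) weight 1/64
  (Z=4, Y=2, X=1) weight 3/64
Group by Z:
  weight(Z=1) = 1/12
  weight(Z=2) = 1/36
  weight(Z=3) = 1/12
  weight(Z=4) = 1/16
Total weight = 1/12 + 1/36 + 1/12 + 1/16 = 37/144
P(Z=1 | obs) = 1/12 / 37/144 = 12/37
P(Z=2 | obs) = 1/36 / 37/144 = 4/37
P(Z=3 | obs) = 1/12 / 37/144 = 12/37
P(Z=4 | obs) = 1/16 / 37/144 = 9/37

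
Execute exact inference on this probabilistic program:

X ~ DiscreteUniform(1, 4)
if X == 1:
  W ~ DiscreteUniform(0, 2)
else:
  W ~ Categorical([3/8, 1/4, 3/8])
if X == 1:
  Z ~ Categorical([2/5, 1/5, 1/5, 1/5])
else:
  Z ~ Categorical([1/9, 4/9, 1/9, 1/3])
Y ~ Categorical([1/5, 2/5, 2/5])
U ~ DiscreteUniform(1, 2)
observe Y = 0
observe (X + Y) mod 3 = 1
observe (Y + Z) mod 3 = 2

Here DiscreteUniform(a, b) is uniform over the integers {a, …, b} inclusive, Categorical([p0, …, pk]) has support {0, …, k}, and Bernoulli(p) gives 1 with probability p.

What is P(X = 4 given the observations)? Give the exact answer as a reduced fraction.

P(X = 4 | obs) = 5/14

Enumerate traces; 12 have nonzero weight after conditioning:
  (X=1, W=0, Z=2, Y=0, U=1) weight 1/600
  (X=1, W=0, Z=2, Y=0, U=2) weight 1/600
  (X=1, W=1, Z=2, Y=0, U=1) weight 1/600
  (X=1, W=1, Z=2, Y=0, U=2) weight 1/600
  (X=1, W=2, Z=2, Y=0, U=1) weight 1/600
  (X=1, W=2, Z=2, Y=0, U=2) weight 1/600
  (X=4, W=0, Z=2, Y=0, U=1) weight 1/960
  (X=4, W=0, Z=2, Y=0, U=2) weight 1/960
  … 4 more
Group by X:
  weight(X=1) = 1/100
  weight(X=4) = 1/180
Total weight = 1/100 + 1/180 = 7/450
P(X=1 | obs) = 1/100 / 7/450 = 9/14
P(X=4 | obs) = 1/180 / 7/450 = 5/14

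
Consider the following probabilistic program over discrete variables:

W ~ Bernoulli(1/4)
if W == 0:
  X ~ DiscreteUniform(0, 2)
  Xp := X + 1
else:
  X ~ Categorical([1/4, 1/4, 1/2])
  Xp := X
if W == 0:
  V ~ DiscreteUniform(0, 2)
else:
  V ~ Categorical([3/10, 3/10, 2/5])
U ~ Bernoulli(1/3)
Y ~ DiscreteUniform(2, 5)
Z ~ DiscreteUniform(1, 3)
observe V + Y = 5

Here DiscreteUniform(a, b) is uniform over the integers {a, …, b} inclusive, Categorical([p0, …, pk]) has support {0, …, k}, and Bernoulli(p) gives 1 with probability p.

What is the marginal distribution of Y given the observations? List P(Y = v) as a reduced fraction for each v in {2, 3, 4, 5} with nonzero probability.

Enumerate traces; 108 have nonzero weight after conditioning:
  (W=0, X=0, V=0, U=0, Y=5, Z=1) weight 1/216
  (W=0, X=0, V=0, U=0, Y=5, Z=2) weight 1/216
  (W=0, X=0, V=0, U=0, Y=5, Z=3) weight 1/216
  (W=0, X=0, V=0, U=1, Y=5, Z=1) weight 1/432
  (W=0, X=0, V=0, U=1, Y=5, Z=2) weight 1/432
  (W=0, X=0, V=0, U=1, Y=5, Z=3) weight 1/432
  (W=0, X=0, V=1, U=0, Y=4, Z=1) weight 1/216
  (W=0, X=0, V=1, U=0, Y=4, Z=2) weight 1/216
  (W=0, X=0, V=2, U=0, Y=3, Z=1) weight 1/216
  … 99 more
Group by Y:
  weight(Y=3) = 7/80
  weight(Y=4) = 13/160
  weight(Y=5) = 13/160
Total weight = 7/80 + 13/160 + 13/160 = 1/4
P(Y=3 | obs) = 7/80 / 1/4 = 7/20
P(Y=4 | obs) = 13/160 / 1/4 = 13/40
P(Y=5 | obs) = 13/160 / 1/4 = 13/40

P(Y=3) = 7/20, P(Y=4) = 13/40, P(Y=5) = 13/40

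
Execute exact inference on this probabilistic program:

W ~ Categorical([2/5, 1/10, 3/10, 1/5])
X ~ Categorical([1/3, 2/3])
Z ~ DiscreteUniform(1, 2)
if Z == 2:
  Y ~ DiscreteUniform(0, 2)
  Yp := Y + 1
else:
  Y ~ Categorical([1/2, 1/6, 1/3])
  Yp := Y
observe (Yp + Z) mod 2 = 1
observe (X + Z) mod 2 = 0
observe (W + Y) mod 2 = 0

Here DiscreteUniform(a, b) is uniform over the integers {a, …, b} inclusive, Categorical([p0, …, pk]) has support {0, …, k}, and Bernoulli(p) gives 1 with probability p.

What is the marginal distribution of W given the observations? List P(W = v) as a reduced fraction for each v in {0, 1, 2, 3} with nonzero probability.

P(W=0) = 4/7, P(W=2) = 3/7

Enumerate traces; 8 have nonzero weight after conditioning:
  (W=0, X=0, Z=2, Y=0) weight 1/45
  (W=0, X=0, Z=2, Y=2) weight 1/45
  (W=0, X=1, Z=1, Y=0) weight 1/15
  (W=0, X=1, Z=1, Y=2) weight 2/45
  (W=2, X=0, Z=2, Y=0) weight 1/60
  (W=2, X=0, Z=2, Y=2) weight 1/60
  (W=2, X=1, Z=1, Y=0) weight 1/20
  (W=2, X=1, Z=1, Y=2) weight 1/30
Group by W:
  weight(W=0) = 7/45
  weight(W=2) = 7/60
Total weight = 7/45 + 7/60 = 49/180
P(W=0 | obs) = 7/45 / 49/180 = 4/7
P(W=2 | obs) = 7/60 / 49/180 = 3/7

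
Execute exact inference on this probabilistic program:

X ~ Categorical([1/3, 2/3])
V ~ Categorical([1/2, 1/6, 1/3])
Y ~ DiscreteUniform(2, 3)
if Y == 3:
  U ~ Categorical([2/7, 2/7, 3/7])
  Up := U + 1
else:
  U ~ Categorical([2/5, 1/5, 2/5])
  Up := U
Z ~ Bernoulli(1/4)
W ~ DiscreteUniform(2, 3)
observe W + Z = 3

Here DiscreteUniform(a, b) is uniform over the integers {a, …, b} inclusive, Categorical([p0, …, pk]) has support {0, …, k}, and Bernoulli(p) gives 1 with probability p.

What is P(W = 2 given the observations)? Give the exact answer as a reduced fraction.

P(W = 2 | obs) = 1/4

Enumerate traces; 72 have nonzero weight after conditioning:
  (X=0, V=0, Y=2, U=0, Z=0, W=3) weight 1/80
  (X=0, V=0, Y=2, U=0, Z=1, W=2) weight 1/240
  (X=0, V=0, Y=2, U=1, Z=0, W=3) weight 1/160
  (X=0, V=0, Y=2, U=1, Z=1, W=2) weight 1/480
  (X=0, V=0, Y=2, U=2, Z=0, W=3) weight 1/80
  (X=0, V=0, Y=2, U=2, Z=1, W=2) weight 1/240
  (X=0, V=0, Y=3, U=0, Z=0, W=3) weight 1/112
  (X=0, V=0, Y=3, U=0, Z=1, W=2) weight 1/336
  … 64 more
Group by W:
  weight(W=2) = 1/8
  weight(W=3) = 3/8
Total weight = 1/8 + 3/8 = 1/2
P(W=2 | obs) = 1/8 / 1/2 = 1/4
P(W=3 | obs) = 3/8 / 1/2 = 3/4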